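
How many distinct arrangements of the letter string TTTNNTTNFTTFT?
13! / (8! × 3! × 2!) = 12870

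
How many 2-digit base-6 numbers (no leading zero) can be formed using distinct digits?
First digit: 5 choices (nonzero). Then descending: 5 × 5 = 25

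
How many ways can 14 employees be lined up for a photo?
14! = 87178291200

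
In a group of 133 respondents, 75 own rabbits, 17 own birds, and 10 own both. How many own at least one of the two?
|A∪B| = |A| + |B| - |A∩B| = 75 + 17 - 10 = 82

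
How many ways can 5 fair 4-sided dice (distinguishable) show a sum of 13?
Coefficient of x^13 in (x + x² + ... + x^4)^5. By inclusion-exclusion on dice exceeding 4: Σ_j (-1)^j C(5,j)·C(13-1-4j, 4) = C(5,0)·C(12,4) - C(5,1)·C(8,4) + C(5,2)·C(4,4) = 1·495 - 5·70 + 10·1 = 155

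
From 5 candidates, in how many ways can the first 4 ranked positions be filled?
P(5,4) = 5!/(5-4)! = 120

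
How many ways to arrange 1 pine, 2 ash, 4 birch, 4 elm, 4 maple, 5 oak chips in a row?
20! / (1! × 2! × 4! × 4! × 4! × 5!) = 733296564000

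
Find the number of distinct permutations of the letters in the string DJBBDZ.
6! / (2! × 1! × 1! × 2!) = 180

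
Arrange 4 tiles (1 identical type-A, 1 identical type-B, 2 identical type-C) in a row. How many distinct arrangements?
4! / (1! × 1! × 2!) = 12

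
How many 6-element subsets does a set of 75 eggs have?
C(75,6) = 75!/(6!×69!) = 201359550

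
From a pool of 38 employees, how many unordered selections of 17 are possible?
C(38,17) = 38!/(17!×21!) = 28781143380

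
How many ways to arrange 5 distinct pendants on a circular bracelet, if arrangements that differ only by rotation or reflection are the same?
(5-1)!/2 = 24/2 = 12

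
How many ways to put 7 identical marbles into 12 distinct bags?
C(7+12-1, 12-1) = C(18, 11) = 31824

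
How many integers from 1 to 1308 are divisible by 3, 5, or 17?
⌊1308/3⌋+⌊1308/5⌋+⌊1308/17⌋ - ⌊1308/15⌋-⌊1308/51⌋-⌊1308/85⌋ + ⌊1308/255⌋ = 436+261+76 - 87-25-15 + 5 = 651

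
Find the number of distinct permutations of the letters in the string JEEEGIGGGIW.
11! / (1! × 3! × 4! × 2! × 1!) = 138600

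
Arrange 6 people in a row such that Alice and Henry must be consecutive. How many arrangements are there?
Treat the 2 as one block: (6-2+1)! × 2! = 120 × 2 = 240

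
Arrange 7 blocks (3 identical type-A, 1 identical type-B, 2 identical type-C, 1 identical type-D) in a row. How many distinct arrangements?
7! / (3! × 1! × 2! × 1!) = 420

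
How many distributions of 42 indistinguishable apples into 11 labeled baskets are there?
C(42+11-1, 11-1) = C(52, 10) = 15820024220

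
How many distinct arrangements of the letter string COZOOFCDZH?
10! / (1! × 1! × 1! × 3! × 2! × 2!) = 151200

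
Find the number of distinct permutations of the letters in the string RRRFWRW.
7! / (1! × 4! × 2!) = 105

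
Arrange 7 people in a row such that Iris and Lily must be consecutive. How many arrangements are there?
Treat the 2 as one block: (7-2+1)! × 2! = 720 × 2 = 1440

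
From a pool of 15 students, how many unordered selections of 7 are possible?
C(15,7) = 15!/(7!×8!) = 6435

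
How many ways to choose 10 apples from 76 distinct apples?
C(76,10) = 76!/(10!×66!) = 954526728530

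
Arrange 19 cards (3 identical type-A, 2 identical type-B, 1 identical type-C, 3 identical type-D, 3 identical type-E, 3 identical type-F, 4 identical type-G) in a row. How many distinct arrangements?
19! / (3! × 2! × 1! × 3! × 3! × 3! × 4!) = 1955457504000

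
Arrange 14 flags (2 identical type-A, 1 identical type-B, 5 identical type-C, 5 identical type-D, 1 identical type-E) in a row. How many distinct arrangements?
14! / (2! × 1! × 5! × 5! × 1!) = 3027024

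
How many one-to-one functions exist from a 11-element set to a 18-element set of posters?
P(18,11) = 18!/(18-11)! = 1270312243200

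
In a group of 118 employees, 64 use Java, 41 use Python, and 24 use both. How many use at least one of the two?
|A∪B| = |A| + |B| - |A∩B| = 64 + 41 - 24 = 81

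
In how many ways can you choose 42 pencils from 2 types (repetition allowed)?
C(42+2-1, 2-1) = C(43, 1) = 43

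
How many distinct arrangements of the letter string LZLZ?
4! / (2! × 2!) = 6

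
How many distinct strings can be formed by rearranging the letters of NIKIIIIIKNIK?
12! / (7! × 3! × 2!) = 7920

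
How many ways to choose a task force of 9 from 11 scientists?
C(11,9) = 11!/(9!×2!) = 55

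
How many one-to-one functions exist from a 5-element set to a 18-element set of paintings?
P(18,5) = 18!/(18-5)! = 1028160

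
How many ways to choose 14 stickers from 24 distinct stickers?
C(24,14) = 24!/(14!×10!) = 1961256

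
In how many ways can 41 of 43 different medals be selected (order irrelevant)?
C(43,41) = 43!/(41!×2!) = 903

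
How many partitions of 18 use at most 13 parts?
By conjugation, equals partitions of 18 into parts ≤ 13. Let r_j(i) = number of partitions of i into parts ≤ j, for i = 0..18. r_1(i) = 1 for all i; r_j(i) = r_{j-1}(i) + r_j(i-j). Rows j = 2..13: ≤2: 1 1 2 2 3 3 4 4 5 5 6 6 7 7 8 8 9 9 10; ≤3: 1 1 2 3 4 5 7 8 10 12 14 16 19 21 24 27 30 33 37; ≤4: 1 1 2 3 5 6 9 11 15 18 23 27 34 39 47 54 64 72 84; ≤5: 1 1 2 3 5 7 10 13 18 23 30 37 47 57 70 84 101 119 141; ≤6: 1 1 2 3 5 7 11 14 20 26 35 44 58 71 90 110 136 163 199; ≤7: 1 1 2 3 5 7 11 15 21 28 38 49 65 82 105 131 164 201 248; ≤8: 1 1 2 3 5 7 11 15 22 29 40 52 70 89 116 146 186 230 288; ≤9: 1 1 2 3 5 7 11 15 22 30 41 54 73 94 123 157 201 252 318; ≤10: 1 1 2 3 5 7 11 15 22 30 42 55 75 97 128 164 212 267 340; ≤11: 1 1 2 3 5 7 11 15 22 30 42 56 76 99 131 169 219 278 355; ≤12: 1 1 2 3 5 7 11 15 22 30 42 56 77 100 133 172 224 285 366; ≤13: 1 1 2 3 5 7 11 15 22 30 42 56 77 101 134 174 227 290 373. r_13(18) = 373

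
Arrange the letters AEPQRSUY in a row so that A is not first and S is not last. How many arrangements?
By inclusion-exclusion: 8! - 2×(8-1)! + (8-2)! = 40320 - 10080 + 720 = 30960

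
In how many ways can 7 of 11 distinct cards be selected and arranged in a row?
P(11,7) = 11!/(11-7)! = 1663200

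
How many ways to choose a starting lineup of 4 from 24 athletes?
C(24,4) = 24!/(4!×20!) = 10626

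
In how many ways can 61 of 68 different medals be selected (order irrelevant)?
C(68,61) = 68!/(61!×7!) = 969443904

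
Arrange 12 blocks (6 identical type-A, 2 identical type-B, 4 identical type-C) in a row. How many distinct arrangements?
12! / (6! × 2! × 4!) = 13860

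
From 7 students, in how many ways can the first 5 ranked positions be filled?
P(7,5) = 7!/(7-5)! = 2520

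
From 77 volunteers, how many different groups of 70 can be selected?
C(77,70) = 77!/(70!×7!) = 2404808340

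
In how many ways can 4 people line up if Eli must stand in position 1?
Fix one position: (4-1)! = 6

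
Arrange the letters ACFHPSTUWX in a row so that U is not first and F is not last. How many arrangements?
By inclusion-exclusion: 10! - 2×(10-1)! + (10-2)! = 3628800 - 725760 + 40320 = 2943360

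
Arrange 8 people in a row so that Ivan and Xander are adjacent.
Treat as block: (8-1)! × 2! = 5040 × 2 = 10080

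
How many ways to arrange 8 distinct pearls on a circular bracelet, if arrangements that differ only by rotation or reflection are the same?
(8-1)!/2 = 5040/2 = 2520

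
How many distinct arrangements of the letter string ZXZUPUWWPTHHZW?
14! / (3! × 2! × 3! × 1! × 1! × 2! × 2!) = 302702400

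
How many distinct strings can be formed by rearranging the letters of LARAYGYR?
8! / (1! × 2! × 2! × 2! × 1!) = 5040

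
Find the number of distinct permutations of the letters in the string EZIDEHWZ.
8! / (1! × 1! × 2! × 2! × 1! × 1!) = 10080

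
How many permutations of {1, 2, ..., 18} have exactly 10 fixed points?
Choose the 10 fixed points C(18,10) = 43758, derange the rest: !8 = Σ_{j=0}^{8} (-1)^j·8!/j! = 40320 - 40320 + 20160 - 6720 + 1680 - 336 + 56 - 8 + 1 = 14833. Product = 43758 × 14833 = 649062414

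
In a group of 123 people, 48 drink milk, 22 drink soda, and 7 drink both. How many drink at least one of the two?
|A∪B| = |A| + |B| - |A∩B| = 48 + 22 - 7 = 63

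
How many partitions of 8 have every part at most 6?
Let r_j(i) = number of partitions of i into parts ≤ j, for i = 0..8. r_1(i) = 1 for all i; r_j(i) = r_{j-1}(i) + r_j(i-j). Rows j = 2..6: ≤2: 1 1 2 2 3 3 4 4 5; ≤3: 1 1 2 3 4 5 7 8 10; ≤4: 1 1 2 3 5 6 9 11 15; ≤5: 1 1 2 3 5 7 10 13 18; ≤6: 1 1 2 3 5 7 11 14 20. r_6(8) = 20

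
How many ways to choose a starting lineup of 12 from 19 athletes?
C(19,12) = 19!/(12!×7!) = 50388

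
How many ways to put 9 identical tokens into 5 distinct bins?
C(9+5-1, 5-1) = C(13, 4) = 715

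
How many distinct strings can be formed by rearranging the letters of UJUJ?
4! / (2! × 2!) = 6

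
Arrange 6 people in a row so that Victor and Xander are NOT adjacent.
Total - adjacent = 6! - (6-1)!×2 = 720 - 240 = 480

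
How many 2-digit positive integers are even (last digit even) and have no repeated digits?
Last∈{0,2,4,6,8}. Last=0: 9. Last nonzero: 4×8×P(8,0) = 32. Total = 41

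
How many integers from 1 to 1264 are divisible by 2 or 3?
⌊1264/2⌋ + ⌊1264/3⌋ - ⌊1264/6⌋ = 632 + 421 - 210 = 843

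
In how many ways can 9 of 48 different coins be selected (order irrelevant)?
C(48,9) = 48!/(9!×39!) = 1677106640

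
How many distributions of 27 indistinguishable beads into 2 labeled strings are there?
C(27+2-1, 2-1) = C(28, 1) = 28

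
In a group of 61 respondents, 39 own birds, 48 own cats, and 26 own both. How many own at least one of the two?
|A∪B| = |A| + |B| - |A∩B| = 39 + 48 - 26 = 61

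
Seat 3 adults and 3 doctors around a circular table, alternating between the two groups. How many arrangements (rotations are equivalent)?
Fix one of the adults: (3-1)! ways for the remaining adults, × 3! ways for the doctors = 2 × 6 = 12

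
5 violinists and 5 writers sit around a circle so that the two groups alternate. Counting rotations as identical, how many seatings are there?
Fix one of the violinists: (5-1)! ways for the remaining violinists, × 5! ways for the writers = 24 × 120 = 2880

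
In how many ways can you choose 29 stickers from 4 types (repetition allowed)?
C(29+4-1, 4-1) = C(32, 3) = 4960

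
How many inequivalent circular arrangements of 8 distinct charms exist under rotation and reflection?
(8-1)!/2 = 5040/2 = 2520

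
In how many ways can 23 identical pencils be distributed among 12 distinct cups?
C(23+12-1, 12-1) = C(34, 11) = 286097760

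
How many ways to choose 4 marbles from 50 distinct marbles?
C(50,4) = 50!/(4!×46!) = 230300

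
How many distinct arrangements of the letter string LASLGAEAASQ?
11! / (4! × 2! × 1! × 1! × 2! × 1!) = 415800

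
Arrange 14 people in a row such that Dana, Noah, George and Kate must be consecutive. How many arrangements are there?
Treat the 4 as one block: (14-4+1)! × 4! = 39916800 × 24 = 958003200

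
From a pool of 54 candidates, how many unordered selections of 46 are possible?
C(54,46) = 54!/(46!×8!) = 1040465790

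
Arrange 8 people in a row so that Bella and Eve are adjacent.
Treat as block: (8-1)! × 2! = 5040 × 2 = 10080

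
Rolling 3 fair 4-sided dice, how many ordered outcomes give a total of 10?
Coefficient of x^10 in (x + x² + ... + x^4)^3. By inclusion-exclusion on dice exceeding 4: Σ_j (-1)^j C(3,j)·C(10-1-4j, 2) = C(3,0)·C(9,2) - C(3,1)·C(5,2) = 1·36 - 3·10 = 6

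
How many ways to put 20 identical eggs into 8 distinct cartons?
C(20+8-1, 8-1) = C(27, 7) = 888030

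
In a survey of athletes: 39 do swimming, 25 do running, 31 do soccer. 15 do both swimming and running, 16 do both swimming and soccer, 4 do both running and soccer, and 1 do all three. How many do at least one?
|A∪B∪C| = 39+25+31-15-16-4+1 = 61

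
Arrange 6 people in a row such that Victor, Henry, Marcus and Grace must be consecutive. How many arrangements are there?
Treat the 4 as one block: (6-4+1)! × 4! = 6 × 24 = 144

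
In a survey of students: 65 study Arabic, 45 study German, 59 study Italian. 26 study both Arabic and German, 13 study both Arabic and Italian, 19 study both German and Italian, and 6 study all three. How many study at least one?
|A∪B∪C| = 65+45+59-26-13-19+6 = 117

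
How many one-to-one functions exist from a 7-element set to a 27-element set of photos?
P(27,7) = 27!/(27-7)! = 4475671200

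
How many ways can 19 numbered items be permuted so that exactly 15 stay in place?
Choose the 15 fixed points C(19,15) = 3876, derange the rest: !4 = Σ_{j=0}^{4} (-1)^j·4!/j! = 24 - 24 + 12 - 4 + 1 = 9. Product = 3876 × 9 = 34884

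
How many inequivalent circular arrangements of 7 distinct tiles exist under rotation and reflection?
(7-1)!/2 = 720/2 = 360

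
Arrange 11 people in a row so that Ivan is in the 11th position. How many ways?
Fix one position: (11-1)! = 3628800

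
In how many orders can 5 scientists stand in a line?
5! = 120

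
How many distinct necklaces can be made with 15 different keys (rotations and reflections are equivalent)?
(15-1)!/2 = 87178291200/2 = 43589145600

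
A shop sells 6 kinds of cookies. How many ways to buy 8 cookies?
C(8+6-1, 6-1) = C(13, 5) = 1287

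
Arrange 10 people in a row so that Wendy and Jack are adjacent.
Treat as block: (10-1)! × 2! = 362880 × 2 = 725760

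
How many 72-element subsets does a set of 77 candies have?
C(77,72) = 77!/(72!×5!) = 19757815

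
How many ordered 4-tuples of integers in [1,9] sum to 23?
Coefficient of x^23 in (x + x² + ... + x^9)^4. By inclusion-exclusion on dice exceeding 9: Σ_j (-1)^j C(4,j)·C(23-1-9j, 3) = C(4,0)·C(22,3) - C(4,1)·C(13,3) + C(4,2)·C(4,3) = 1·1540 - 4·286 + 6·4 = 420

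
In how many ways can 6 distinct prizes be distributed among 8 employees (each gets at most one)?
P(8,6) = 8!/(8-6)! = 20160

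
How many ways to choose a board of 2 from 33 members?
C(33,2) = 33!/(2!×31!) = 528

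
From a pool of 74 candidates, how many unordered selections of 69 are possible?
C(74,69) = 74!/(69!×5!) = 16108764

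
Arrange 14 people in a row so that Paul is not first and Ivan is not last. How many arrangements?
By inclusion-exclusion: 14! - 2×(14-1)! + (14-2)! = 87178291200 - 12454041600 + 479001600 = 75203251200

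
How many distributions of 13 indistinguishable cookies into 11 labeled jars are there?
C(13+11-1, 11-1) = C(23, 10) = 1144066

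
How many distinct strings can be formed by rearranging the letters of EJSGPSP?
7! / (1! × 1! × 2! × 2! × 1!) = 1260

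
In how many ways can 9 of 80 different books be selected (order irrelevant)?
C(80,9) = 80!/(9!×71!) = 231900297200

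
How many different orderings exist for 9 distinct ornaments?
9! = 362880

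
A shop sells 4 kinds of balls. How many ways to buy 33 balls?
C(33+4-1, 4-1) = C(36, 3) = 7140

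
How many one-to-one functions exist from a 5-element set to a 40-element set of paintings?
P(40,5) = 40!/(40-5)! = 78960960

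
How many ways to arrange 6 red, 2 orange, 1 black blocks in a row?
9! / (6! × 2! × 1!) = 252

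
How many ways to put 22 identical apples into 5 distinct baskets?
C(22+5-1, 5-1) = C(26, 4) = 14950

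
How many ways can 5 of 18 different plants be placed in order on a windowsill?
P(18,5) = 18!/(18-5)! = 1028160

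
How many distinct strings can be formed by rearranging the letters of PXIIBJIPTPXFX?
13! / (3! × 1! × 3! × 1! × 1! × 1! × 3!) = 28828800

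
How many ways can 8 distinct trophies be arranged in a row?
8! = 40320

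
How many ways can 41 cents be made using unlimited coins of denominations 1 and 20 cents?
Coefficient of x^41 in 1/(1-x^1) · 1/(1-x^20). Use j coins of 20 for j = 0..⌊41/20⌋ = 2, the rest in 1s: 2 + 1 = 3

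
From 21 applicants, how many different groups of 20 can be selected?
C(21,20) = 21!/(20!×1!) = 21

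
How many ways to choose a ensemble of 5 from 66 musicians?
C(66,5) = 66!/(5!×61!) = 8936928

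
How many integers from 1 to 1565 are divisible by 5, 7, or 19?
⌊1565/5⌋+⌊1565/7⌋+⌊1565/19⌋ - ⌊1565/35⌋-⌊1565/95⌋-⌊1565/133⌋ + ⌊1565/665⌋ = 313+223+82 - 44-16-11 + 2 = 549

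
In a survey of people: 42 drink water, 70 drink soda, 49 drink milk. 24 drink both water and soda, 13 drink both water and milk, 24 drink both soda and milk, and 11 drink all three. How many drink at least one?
|A∪B∪C| = 42+70+49-24-13-24+11 = 111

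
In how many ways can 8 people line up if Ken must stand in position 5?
Fix one position: (8-1)! = 5040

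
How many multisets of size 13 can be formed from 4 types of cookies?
C(13+4-1, 4-1) = C(16, 3) = 560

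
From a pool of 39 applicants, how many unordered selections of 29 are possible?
C(39,29) = 39!/(29!×10!) = 635745396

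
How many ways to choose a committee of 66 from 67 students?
C(67,66) = 67!/(66!×1!) = 67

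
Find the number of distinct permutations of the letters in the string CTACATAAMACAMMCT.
16! / (6! × 3! × 4! × 3!) = 33633600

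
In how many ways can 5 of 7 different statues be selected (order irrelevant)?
C(7,5) = 7!/(5!×2!) = 21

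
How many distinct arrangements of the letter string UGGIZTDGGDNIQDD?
15! / (4! × 1! × 1! × 4! × 2! × 1! × 1! × 1!) = 1135134000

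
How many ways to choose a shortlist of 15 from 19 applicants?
C(19,15) = 19!/(15!×4!) = 3876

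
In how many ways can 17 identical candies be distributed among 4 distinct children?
C(17+4-1, 4-1) = C(20, 3) = 1140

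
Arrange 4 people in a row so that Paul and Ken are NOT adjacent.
Total - adjacent = 4! - (4-1)!×2 = 24 - 12 = 12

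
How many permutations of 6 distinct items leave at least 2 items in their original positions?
Exactly j fixed points: C(6,j)·!(6-j); sum over j ≥ 2 (derangement numbers via !m = (m-1)·(!(m-1) + !(m-2)): !0..!4 = 1, 0, 1, 2, 9). Σ_{j=2}^{6} C(6,j)·!(6-j) = C(6,2)·!4 + C(6,3)·!3 + C(6,4)·!2 + C(6,5)·!1 + C(6,6)·!0 = 15·9 + 20·2 + 15·1 + 6·0 + 1·1 = 191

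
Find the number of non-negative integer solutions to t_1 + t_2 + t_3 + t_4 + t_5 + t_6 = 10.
C(10+6-1, 6-1) = C(15, 5) = 3003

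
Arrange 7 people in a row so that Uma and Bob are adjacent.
Treat as block: (7-1)! × 2! = 720 × 2 = 1440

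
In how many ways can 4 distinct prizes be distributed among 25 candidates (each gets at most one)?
P(25,4) = 25!/(25-4)! = 303600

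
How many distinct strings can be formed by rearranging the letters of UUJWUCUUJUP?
11! / (1! × 1! × 2! × 6! × 1!) = 27720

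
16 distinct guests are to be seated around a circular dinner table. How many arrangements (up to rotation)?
Circular: fix one position, arrange the rest. (16-1)! = 1307674368000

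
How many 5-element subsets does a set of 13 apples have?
C(13,5) = 13!/(5!×8!) = 1287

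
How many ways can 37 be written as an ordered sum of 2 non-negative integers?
C(37+2-1, 2-1) = C(38, 1) = 38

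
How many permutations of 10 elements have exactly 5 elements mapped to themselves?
Choose the 5 fixed points C(10,5) = 252, derange the rest: !5 = Σ_{j=0}^{5} (-1)^j·5!/j! = 120 - 120 + 60 - 20 + 5 - 1 = 44. Product = 252 × 44 = 11088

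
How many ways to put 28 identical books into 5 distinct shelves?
C(28+5-1, 5-1) = C(32, 4) = 35960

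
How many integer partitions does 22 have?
Pentagonal recurrence p(n) = p(n-1) + p(n-2) - p(n-5) - p(n-7) + p(n-12) + p(n-15) - ... gives p(0..21) = 1, 1, 2, 3, 5, 7, 11, 15, 22, 30, 42, 56, 77, 101, 135, 176, 231, 297, 385, 490, 627, 792. p(22) = p(21) + p(20) - p(17) - p(15) + p(10) + p(7) - p(0) = 792 + 627 - 297 - 176 + 42 + 15 - 1 = 1002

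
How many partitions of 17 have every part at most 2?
Let r_j(i) = number of partitions of i into parts ≤ j, for i = 0..17. r_1(i) = 1 for all i; r_j(i) = r_{j-1}(i) + r_j(i-j). Rows j = 2..2: ≤2: 1 1 2 2 3 3 4 4 5 5 6 6 7 7 8 8 9 9. r_2(17) = 9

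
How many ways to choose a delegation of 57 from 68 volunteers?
C(68,57) = 68!/(57!×11!) = 1533058025824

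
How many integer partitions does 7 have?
Pentagonal recurrence p(n) = p(n-1) + p(n-2) - p(n-5) - p(n-7) + p(n-12) + p(n-15) - ... gives p(0..6) = 1, 1, 2, 3, 5, 7, 11. p(7) = p(6) + p(5) - p(2) - p(0) = 11 + 7 - 2 - 1 = 15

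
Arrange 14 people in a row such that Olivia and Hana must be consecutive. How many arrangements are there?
Treat the 2 as one block: (14-2+1)! × 2! = 6227020800 × 2 = 12454041600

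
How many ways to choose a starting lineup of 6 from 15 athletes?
C(15,6) = 15!/(6!×9!) = 5005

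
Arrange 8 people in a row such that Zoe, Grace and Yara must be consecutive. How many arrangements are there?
Treat the 3 as one block: (8-3+1)! × 3! = 720 × 6 = 4320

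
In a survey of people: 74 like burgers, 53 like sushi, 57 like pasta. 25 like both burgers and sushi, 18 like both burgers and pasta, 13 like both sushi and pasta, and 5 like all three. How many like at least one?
|A∪B∪C| = 74+53+57-25-18-13+5 = 133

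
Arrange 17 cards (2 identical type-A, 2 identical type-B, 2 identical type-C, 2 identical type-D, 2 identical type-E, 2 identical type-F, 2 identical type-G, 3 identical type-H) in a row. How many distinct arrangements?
17! / (2! × 2! × 2! × 2! × 2! × 2! × 2! × 3!) = 463134672000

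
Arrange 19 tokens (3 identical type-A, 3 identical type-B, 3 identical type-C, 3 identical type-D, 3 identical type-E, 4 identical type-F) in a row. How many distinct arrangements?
19! / (3! × 3! × 3! × 3! × 3! × 4!) = 651819168000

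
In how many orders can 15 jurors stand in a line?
15! = 1307674368000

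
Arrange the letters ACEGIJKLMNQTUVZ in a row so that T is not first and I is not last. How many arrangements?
By inclusion-exclusion: 15! - 2×(15-1)! + (15-2)! = 1307674368000 - 174356582400 + 6227020800 = 1139544806400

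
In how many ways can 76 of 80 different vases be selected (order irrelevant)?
C(80,76) = 80!/(76!×4!) = 1581580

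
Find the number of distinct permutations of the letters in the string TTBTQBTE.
8! / (4! × 1! × 2! × 1!) = 840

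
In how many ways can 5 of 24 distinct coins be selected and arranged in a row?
P(24,5) = 24!/(24-5)! = 5100480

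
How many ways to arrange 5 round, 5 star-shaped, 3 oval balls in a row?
13! / (5! × 5! × 3!) = 72072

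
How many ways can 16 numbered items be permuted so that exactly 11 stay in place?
Choose the 11 fixed points C(16,11) = 4368, derange the rest: !5 = Σ_{j=0}^{5} (-1)^j·5!/j! = 120 - 120 + 60 - 20 + 5 - 1 = 44. Product = 4368 × 44 = 192192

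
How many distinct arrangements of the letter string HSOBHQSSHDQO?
12! / (1! × 2! × 2! × 1! × 3! × 3!) = 3326400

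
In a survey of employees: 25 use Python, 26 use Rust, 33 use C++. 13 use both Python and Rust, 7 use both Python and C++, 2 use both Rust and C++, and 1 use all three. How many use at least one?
|A∪B∪C| = 25+26+33-13-7-2+1 = 63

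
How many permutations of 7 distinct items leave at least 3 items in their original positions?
Exactly j fixed points: C(7,j)·!(7-j); sum over j ≥ 3 (derangement numbers via !m = (m-1)·(!(m-1) + !(m-2)): !0..!4 = 1, 0, 1, 2, 9). Σ_{j=3}^{7} C(7,j)·!(7-j) = C(7,3)·!4 + C(7,4)·!3 + C(7,5)·!2 + C(7,6)·!1 + C(7,7)·!0 = 35·9 + 35·2 + 21·1 + 7·0 + 1·1 = 407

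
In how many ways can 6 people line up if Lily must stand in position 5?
Fix one position: (6-1)! = 120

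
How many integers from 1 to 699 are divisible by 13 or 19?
⌊699/13⌋ + ⌊699/19⌋ - ⌊699/247⌋ = 53 + 36 - 2 = 87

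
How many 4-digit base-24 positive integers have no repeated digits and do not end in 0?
Last digit: 23 nonzero choices. First digit: 22 (nonzero, ≠last). Middle 2: P(22,2) = 462. Total = 233772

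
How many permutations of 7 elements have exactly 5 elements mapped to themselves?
Choose the 5 fixed points C(7,5) = 21, derange the rest: !2 = Σ_{j=0}^{2} (-1)^j·2!/j! = 2 - 2 + 1 = 1. Product = 21 × 1 = 21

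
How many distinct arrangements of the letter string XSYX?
4! / (1! × 1! × 2!) = 12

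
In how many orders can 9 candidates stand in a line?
9! = 362880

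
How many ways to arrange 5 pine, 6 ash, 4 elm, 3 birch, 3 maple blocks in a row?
21! / (5! × 6! × 4! × 3! × 3!) = 684410126400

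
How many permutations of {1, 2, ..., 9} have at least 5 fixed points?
Exactly j fixed points: C(9,j)·!(9-j); sum over j ≥ 5 (derangement numbers via !m = (m-1)·(!(m-1) + !(m-2)): !0..!4 = 1, 0, 1, 2, 9). Σ_{j=5}^{9} C(9,j)·!(9-j) = C(9,5)·!4 + C(9,6)·!3 + C(9,7)·!2 + C(9,8)·!1 + C(9,9)·!0 = 126·9 + 84·2 + 36·1 + 9·0 + 1·1 = 1339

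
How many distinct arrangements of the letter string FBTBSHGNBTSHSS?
14! / (2! × 3! × 1! × 2! × 4! × 1! × 1!) = 151351200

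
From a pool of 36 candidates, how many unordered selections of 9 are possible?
C(36,9) = 36!/(9!×27!) = 94143280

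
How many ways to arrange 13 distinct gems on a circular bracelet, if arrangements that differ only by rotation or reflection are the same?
(13-1)!/2 = 479001600/2 = 239500800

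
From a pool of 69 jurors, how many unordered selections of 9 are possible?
C(69,9) = 69!/(9!×60!) = 56672074888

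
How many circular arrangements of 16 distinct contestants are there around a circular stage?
Circular: fix one position, arrange the rest. (16-1)! = 1307674368000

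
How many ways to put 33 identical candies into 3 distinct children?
C(33+3-1, 3-1) = C(35, 2) = 595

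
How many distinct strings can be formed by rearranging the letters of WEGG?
4! / (1! × 1! × 2!) = 12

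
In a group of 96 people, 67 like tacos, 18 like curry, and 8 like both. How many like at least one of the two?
|A∪B| = |A| + |B| - |A∩B| = 67 + 18 - 8 = 77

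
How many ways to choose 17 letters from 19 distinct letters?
C(19,17) = 19!/(17!×2!) = 171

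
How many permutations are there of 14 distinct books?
14! = 87178291200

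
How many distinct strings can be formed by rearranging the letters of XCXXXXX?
7! / (6! × 1!) = 7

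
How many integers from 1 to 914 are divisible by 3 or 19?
⌊914/3⌋ + ⌊914/19⌋ - ⌊914/57⌋ = 304 + 48 - 16 = 336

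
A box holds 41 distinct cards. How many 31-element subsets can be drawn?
C(41,31) = 41!/(31!×10!) = 1121099408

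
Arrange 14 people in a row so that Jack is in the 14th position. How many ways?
Fix one position: (14-1)! = 6227020800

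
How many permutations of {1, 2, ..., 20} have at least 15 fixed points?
Exactly j fixed points: C(20,j)·!(20-j); sum over j ≥ 15 (derangement numbers via !m = (m-1)·(!(m-1) + !(m-2)): !0..!5 = 1, 0, 1, 2, 9, 44). Σ_{j=15}^{20} C(20,j)·!(20-j) = C(20,15)·!5 + C(20,16)·!4 + C(20,17)·!3 + C(20,18)·!2 + C(20,19)·!1 + C(20,20)·!0 = 15504·44 + 4845·9 + 1140·2 + 190·1 + 20·0 + 1·1 = 728252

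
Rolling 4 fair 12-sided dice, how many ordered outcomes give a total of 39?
Coefficient of x^39 in (x + x² + ... + x^12)^4. By inclusion-exclusion on dice exceeding 12: Σ_j (-1)^j C(4,j)·C(39-1-12j, 3) = C(4,0)·C(38,3) - C(4,1)·C(26,3) + C(4,2)·C(14,3) = 1·8436 - 4·2600 + 6·364 = 220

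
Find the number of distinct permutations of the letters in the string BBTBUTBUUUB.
11! / (2! × 4! × 5!) = 6930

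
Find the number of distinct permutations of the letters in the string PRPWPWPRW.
9! / (2! × 4! × 3!) = 1260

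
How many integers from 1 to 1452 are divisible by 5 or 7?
⌊1452/5⌋ + ⌊1452/7⌋ - ⌊1452/35⌋ = 290 + 207 - 41 = 456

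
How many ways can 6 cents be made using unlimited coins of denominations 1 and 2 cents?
Coefficient of x^6 in 1/(1-x^1) · 1/(1-x^2). Use j coins of 2 for j = 0..⌊6/2⌋ = 3, the rest in 1s: 3 + 1 = 4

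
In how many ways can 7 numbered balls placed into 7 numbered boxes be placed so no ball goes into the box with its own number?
!7 = Σ_{j=0}^{7} (-1)^j·7!/j! = 5040 - 5040 + 2520 - 840 + 210 - 42 + 7 - 1 = 1854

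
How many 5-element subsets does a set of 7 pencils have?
C(7,5) = 7!/(5!×2!) = 21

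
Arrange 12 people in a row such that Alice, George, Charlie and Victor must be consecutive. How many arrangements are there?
Treat the 4 as one block: (12-4+1)! × 4! = 362880 × 24 = 8709120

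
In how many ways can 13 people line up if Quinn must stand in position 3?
Fix one position: (13-1)! = 479001600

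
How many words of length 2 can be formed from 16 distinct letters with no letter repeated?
P(16,2) = 16!/(16-2)! = 240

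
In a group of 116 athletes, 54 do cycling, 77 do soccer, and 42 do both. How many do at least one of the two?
|A∪B| = |A| + |B| - |A∩B| = 54 + 77 - 42 = 89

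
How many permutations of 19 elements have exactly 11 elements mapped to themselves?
Choose the 11 fixed points C(19,11) = 75582, derange the rest: !8 = Σ_{j=0}^{8} (-1)^j·8!/j! = 40320 - 40320 + 20160 - 6720 + 1680 - 336 + 56 - 8 + 1 = 14833. Product = 75582 × 14833 = 1121107806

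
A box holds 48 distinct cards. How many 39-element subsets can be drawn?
C(48,39) = 48!/(39!×9!) = 1677106640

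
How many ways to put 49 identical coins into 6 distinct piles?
C(49+6-1, 6-1) = C(54, 5) = 3162510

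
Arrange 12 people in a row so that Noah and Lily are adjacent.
Treat as block: (12-1)! × 2! = 39916800 × 2 = 79833600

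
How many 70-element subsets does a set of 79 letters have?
C(79,70) = 79!/(70!×9!) = 205811513765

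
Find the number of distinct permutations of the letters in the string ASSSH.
5! / (3! × 1! × 1!) = 20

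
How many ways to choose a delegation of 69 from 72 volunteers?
C(72,69) = 72!/(69!×3!) = 59640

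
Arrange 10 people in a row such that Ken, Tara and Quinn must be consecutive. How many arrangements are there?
Treat the 3 as one block: (10-3+1)! × 3! = 40320 × 6 = 241920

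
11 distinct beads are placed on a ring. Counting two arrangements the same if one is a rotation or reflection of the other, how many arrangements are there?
(11-1)!/2 = 3628800/2 = 1814400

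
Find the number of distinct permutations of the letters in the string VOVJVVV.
7! / (1! × 5! × 1!) = 42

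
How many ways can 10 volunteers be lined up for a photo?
10! = 3628800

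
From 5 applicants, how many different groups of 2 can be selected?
C(5,2) = 5!/(2!×3!) = 10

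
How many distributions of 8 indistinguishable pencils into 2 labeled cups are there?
C(8+2-1, 2-1) = C(9, 1) = 9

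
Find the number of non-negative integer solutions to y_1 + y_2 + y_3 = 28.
C(28+3-1, 3-1) = C(30, 2) = 435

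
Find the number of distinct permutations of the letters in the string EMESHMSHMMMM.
12! / (2! × 2! × 2! × 6!) = 83160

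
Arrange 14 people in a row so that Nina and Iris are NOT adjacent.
Total - adjacent = 14! - (14-1)!×2 = 87178291200 - 12454041600 = 74724249600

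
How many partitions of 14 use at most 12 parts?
By conjugation, equals partitions of 14 into parts ≤ 12. Let r_j(i) = number of partitions of i into parts ≤ j, for i = 0..14. r_1(i) = 1 for all i; r_j(i) = r_{j-1}(i) + r_j(i-j). Rows j = 2..12: ≤2: 1 1 2 2 3 3 4 4 5 5 6 6 7 7 8; ≤3: 1 1 2 3 4 5 7 8 10 12 14 16 19 21 24; ≤4: 1 1 2 3 5 6 9 11 15 18 23 27 34 39 47; ≤5: 1 1 2 3 5 7 10 13 18 23 30 37 47 57 70; ≤6: 1 1 2 3 5 7 11 14 20 26 35 44 58 71 90; ≤7: 1 1 2 3 5 7 11 15 21 28 38 49 65 82 105; ≤8: 1 1 2 3 5 7 11 15 22 29 40 52 70 89 116; ≤9: 1 1 2 3 5 7 11 15 22 30 41 54 73 94 123; ≤10: 1 1 2 3 5 7 11 15 22 30 42 55 75 97 128; ≤11: 1 1 2 3 5 7 11 15 22 30 42 56 76 99 131; ≤12: 1 1 2 3 5 7 11 15 22 30 42 56 77 100 133. r_12(14) = 133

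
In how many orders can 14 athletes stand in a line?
14! = 87178291200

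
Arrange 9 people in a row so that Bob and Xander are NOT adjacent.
Total - adjacent = 9! - (9-1)!×2 = 362880 - 80640 = 282240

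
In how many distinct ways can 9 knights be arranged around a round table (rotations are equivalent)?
Circular: fix one position, arrange the rest. (9-1)! = 40320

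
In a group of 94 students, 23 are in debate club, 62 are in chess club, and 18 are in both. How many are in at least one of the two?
|A∪B| = |A| + |B| - |A∩B| = 23 + 62 - 18 = 67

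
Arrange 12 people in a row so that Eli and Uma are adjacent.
Treat as block: (12-1)! × 2! = 39916800 × 2 = 79833600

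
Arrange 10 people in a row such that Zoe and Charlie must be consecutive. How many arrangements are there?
Treat the 2 as one block: (10-2+1)! × 2! = 362880 × 2 = 725760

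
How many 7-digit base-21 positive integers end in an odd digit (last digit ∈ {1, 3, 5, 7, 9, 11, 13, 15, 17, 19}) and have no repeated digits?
Last∈{1,3,5,7,9,11,13,15,17,19}. Last=0: 0. Last nonzero: 10×19×P(19,5) = 265118400. Total = 265118400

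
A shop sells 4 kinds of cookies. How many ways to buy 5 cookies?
C(5+4-1, 4-1) = C(8, 3) = 56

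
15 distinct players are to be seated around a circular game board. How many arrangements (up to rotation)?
Circular: fix one position, arrange the rest. (15-1)! = 87178291200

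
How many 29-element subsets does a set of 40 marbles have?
C(40,29) = 40!/(29!×11!) = 2311801440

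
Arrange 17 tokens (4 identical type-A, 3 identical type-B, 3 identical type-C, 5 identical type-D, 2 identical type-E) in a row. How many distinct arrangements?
17! / (4! × 3! × 3! × 5! × 2!) = 1715313600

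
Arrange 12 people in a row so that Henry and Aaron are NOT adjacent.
Total - adjacent = 12! - (12-1)!×2 = 479001600 - 79833600 = 399168000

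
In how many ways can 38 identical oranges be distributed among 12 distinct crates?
C(38+12-1, 12-1) = C(49, 11) = 29135916264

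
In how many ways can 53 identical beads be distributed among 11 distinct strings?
C(53+11-1, 11-1) = C(63, 10) = 127805525001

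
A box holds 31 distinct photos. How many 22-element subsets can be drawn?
C(31,22) = 31!/(22!×9!) = 20160075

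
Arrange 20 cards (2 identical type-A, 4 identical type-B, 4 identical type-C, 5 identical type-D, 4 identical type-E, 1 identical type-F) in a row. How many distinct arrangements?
20! / (2! × 4! × 4! × 5! × 4! × 1!) = 733296564000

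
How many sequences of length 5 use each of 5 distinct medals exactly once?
5! = 120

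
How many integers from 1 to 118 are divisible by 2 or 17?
⌊118/2⌋ + ⌊118/17⌋ - ⌊118/34⌋ = 59 + 6 - 3 = 62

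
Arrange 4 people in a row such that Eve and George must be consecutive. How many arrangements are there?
Treat the 2 as one block: (4-2+1)! × 2! = 6 × 2 = 12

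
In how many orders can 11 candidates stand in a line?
11! = 39916800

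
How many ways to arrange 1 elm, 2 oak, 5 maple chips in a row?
8! / (1! × 2! × 5!) = 168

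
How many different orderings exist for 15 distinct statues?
15! = 1307674368000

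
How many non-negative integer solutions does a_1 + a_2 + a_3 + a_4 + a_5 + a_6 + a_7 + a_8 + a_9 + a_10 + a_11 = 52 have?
C(52+11-1, 11-1) = C(62, 10) = 107518933731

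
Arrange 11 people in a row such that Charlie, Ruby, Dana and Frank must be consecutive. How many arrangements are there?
Treat the 4 as one block: (11-4+1)! × 4! = 40320 × 24 = 967680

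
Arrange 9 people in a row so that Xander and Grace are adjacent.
Treat as block: (9-1)! × 2! = 40320 × 2 = 80640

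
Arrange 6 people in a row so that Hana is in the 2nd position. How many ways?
Fix one position: (6-1)! = 120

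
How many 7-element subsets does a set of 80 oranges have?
C(80,7) = 80!/(7!×73!) = 3176716400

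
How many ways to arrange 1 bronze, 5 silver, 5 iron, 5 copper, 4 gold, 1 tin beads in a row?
21! / (1! × 5! × 5! × 5! × 4! × 1!) = 1231938227520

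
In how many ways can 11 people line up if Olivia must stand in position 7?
Fix one position: (11-1)! = 3628800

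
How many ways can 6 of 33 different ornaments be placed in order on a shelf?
P(33,6) = 33!/(33-6)! = 797448960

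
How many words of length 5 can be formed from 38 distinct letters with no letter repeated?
P(38,5) = 38!/(38-5)! = 60233040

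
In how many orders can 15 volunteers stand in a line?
15! = 1307674368000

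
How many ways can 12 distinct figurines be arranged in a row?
12! = 479001600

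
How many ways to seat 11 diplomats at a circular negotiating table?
Circular: fix one position, arrange the rest. (11-1)! = 3628800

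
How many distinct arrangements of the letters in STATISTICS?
10! / (3! × 3! × 1! × 2! × 1!) = 50400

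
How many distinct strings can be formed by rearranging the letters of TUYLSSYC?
8! / (1! × 1! × 2! × 1! × 1! × 2!) = 10080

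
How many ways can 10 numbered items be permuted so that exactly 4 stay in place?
Choose the 4 fixed points C(10,4) = 210, derange the rest: !6 = Σ_{j=0}^{6} (-1)^j·6!/j! = 720 - 720 + 360 - 120 + 30 - 6 + 1 = 265. Product = 210 × 265 = 55650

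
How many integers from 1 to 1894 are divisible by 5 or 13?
⌊1894/5⌋ + ⌊1894/13⌋ - ⌊1894/65⌋ = 378 + 145 - 29 = 494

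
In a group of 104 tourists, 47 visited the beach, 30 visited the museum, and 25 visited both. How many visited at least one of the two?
|A∪B| = |A| + |B| - |A∩B| = 47 + 30 - 25 = 52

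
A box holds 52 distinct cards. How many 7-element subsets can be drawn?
C(52,7) = 52!/(7!×45!) = 133784560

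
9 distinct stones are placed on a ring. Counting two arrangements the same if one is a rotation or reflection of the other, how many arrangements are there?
(9-1)!/2 = 40320/2 = 20160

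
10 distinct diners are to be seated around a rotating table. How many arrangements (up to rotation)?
Circular: fix one position, arrange the rest. (10-1)! = 362880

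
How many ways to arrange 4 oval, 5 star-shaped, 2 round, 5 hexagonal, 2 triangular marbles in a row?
18! / (4! × 5! × 2! × 5! × 2!) = 4631346720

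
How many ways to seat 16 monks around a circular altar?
Circular: fix one position, arrange the rest. (16-1)! = 1307674368000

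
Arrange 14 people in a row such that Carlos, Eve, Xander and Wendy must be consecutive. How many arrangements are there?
Treat the 4 as one block: (14-4+1)! × 4! = 39916800 × 24 = 958003200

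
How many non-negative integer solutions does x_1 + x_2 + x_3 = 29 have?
C(29+3-1, 3-1) = C(31, 2) = 465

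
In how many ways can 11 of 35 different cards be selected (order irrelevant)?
C(35,11) = 35!/(11!×24!) = 417225900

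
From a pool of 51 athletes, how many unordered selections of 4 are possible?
C(51,4) = 51!/(4!×47!) = 249900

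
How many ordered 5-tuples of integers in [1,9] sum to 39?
Coefficient of x^39 in (x + x² + ... + x^9)^5. By inclusion-exclusion on dice exceeding 9: Σ_j (-1)^j C(5,j)·C(39-1-9j, 4) = C(5,0)·C(38,4) - C(5,1)·C(29,4) + C(5,2)·C(20,4) - C(5,3)·C(11,4) = 1·73815 - 5·23751 + 10·4845 - 10·330 = 210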